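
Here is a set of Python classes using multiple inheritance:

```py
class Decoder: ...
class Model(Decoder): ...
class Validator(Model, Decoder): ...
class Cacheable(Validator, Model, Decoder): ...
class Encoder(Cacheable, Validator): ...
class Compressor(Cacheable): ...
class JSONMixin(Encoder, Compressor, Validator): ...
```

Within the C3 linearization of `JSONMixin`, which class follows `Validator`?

L[JSONMixin] = JSONMixin + merge(L[Encoder], L[Compressor], L[Validator], [Encoder Compressor Validator])
  take Encoder:  [Encoder Cacheable Validator Model Decoder object] + [Compressor Cacheable Validator Model Decoder object] + [Validator Model Decoder object] + [Encoder Compressor Validator]
  take Compressor:  [Cacheable Validator Model Decoder object] + [Compressor Cacheable Validator Model Decoder object] + [Validator Model Decoder object] + [Compressor Validator]
  take Cacheable:  [Cacheable Validator Model Decoder object] + [Cacheable Validator Model Decoder object] + [Validator Model Decoder object] + [Validator]
  take Validator:  [Validator Model Decoder object] + [Validator Model Decoder object] + [Validator Model Decoder object] + [Validator]
  take Model:  [Model Decoder object] + [Model Decoder object] + [Model Decoder object]
  take Decoder:  [Decoder object] + [Decoder object] + [Decoder object]
  take object:  [object] + [object] + [object]
MRO: JSONMixin Encoder Compressor Cacheable Validator Model Decoder object
Validator is at position 4; next is Model.

Model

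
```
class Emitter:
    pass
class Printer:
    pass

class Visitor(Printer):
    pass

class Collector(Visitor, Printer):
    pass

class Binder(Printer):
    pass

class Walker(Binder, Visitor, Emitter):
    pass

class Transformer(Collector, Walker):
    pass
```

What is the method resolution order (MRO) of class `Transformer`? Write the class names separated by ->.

Transformer -> Collector -> Walker -> Binder -> Visitor -> Printer -> Emitter -> object

L[Transformer] = Transformer + merge(L[Collector], L[Walker], [Collector Walker])
  take Collector:  [Collector Visitor Printer object] + [Walker Binder Visitor Printer Emitter object] + [Collector Walker]
  take Walker:  [Visitor Printer object] + [Walker Binder Visitor Printer Emitter object] + [Walker]
  take Binder:  [Visitor Printer object] + [Binder Visitor Printer Emitter object]
  take Visitor:  [Visitor Printer object] + [Visitor Printer Emitter object]
  take Printer:  [Printer object] + [Printer Emitter object]
  take Emitter:  [object] + [Emitter object]
  take object:  [object] + [object]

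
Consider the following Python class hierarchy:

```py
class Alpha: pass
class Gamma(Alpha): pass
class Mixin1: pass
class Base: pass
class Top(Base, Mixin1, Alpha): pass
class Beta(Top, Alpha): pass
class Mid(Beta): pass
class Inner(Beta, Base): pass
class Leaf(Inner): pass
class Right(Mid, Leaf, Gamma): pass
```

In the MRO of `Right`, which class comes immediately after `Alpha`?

object

L[Right] = Right + merge(L[Mid], L[Leaf], L[Gamma], [Mid Leaf Gamma])
  take Mid:  [Mid Beta Top Base Mixin1 Alpha object] + [Leaf Inner Beta Top Base Mixin1 Alpha object] + [Gamma Alpha object] + [Mid Leaf Gamma]
  take Leaf:  [Beta Top Base Mixin1 Alpha object] + [Leaf Inner Beta Top Base Mixin1 Alpha object] + [Gamma Alpha object] + [Leaf Gamma]
  take Inner:  [Beta Top Base Mixin1 Alpha object] + [Inner Beta Top Base Mixin1 Alpha object] + [Gamma Alpha object] + [Gamma]
  take Beta:  [Beta Top Base Mixin1 Alpha object] + [Beta Top Base Mixin1 Alpha object] + [Gamma Alpha object] + [Gamma]
  take Top:  [Top Base Mixin1 Alpha object] + [Top Base Mixin1 Alpha object] + [Gamma Alpha object] + [Gamma]
  take Base:  [Base Mixin1 Alpha object] + [Base Mixin1 Alpha object] + [Gamma Alpha object] + [Gamma]
  take Mixin1:  [Mixin1 Alpha object] + [Mixin1 Alpha object] + [Gamma Alpha object] + [Gamma]
  take Gamma:  [Alpha object] + [Alpha object] + [Gamma Alpha object] + [Gamma]
  take Alpha:  [Alpha object] + [Alpha object] + [Alpha object]
  take object:  [object] + [object] + [object]
MRO: Right Mid Leaf Inner Beta Top Base Mixin1 Gamma Alpha object
Alpha is at position 9; next is object.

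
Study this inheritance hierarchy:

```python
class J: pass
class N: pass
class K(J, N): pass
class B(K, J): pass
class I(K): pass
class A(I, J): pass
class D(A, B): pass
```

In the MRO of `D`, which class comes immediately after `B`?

L[D] = D + merge(L[A], L[B], [A B])
  take A:  [A I K J N object] + [B K J N object] + [A B]
  take I:  [I K J N object] + [B K J N object] + [B]
  take B:  [K J N object] + [B K J N object] + [B]
  take K:  [K J N object] + [K J N object]
  take J:  [J N object] + [J N object]
  take N:  [N object] + [N object]
  take object:  [object] + [object]
MRO: D A I B K J N object
B is at position 3; next is K.

K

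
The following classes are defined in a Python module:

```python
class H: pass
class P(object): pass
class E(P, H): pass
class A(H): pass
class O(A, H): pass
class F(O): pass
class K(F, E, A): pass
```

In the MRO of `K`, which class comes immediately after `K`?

F

L[K] = K + merge(L[F], L[E], L[A], [F E A])
  take F:  [F O A H object] + [E P H object] + [A H object] + [F E A]
  take O:  [O A H object] + [E P H object] + [A H object] + [E A]
  take E:  [A H object] + [E P H object] + [A H object] + [E A]
  take A:  [A H object] + [P H object] + [A H object] + [A]
  take P:  [H object] + [P H object] + [H object]
  take H:  [H object] + [H object] + [H object]
  take object:  [object] + [object] + [object]
MRO: K F O E A P H object
K is at position 0; next is F.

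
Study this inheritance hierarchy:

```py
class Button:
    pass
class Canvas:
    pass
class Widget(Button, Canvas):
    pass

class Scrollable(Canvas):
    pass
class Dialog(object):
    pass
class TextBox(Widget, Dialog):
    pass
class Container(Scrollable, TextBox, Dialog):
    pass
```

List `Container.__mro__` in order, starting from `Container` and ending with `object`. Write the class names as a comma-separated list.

L[Container] = Container + merge(L[Scrollable], L[TextBox], L[Dialog], [Scrollable TextBox Dialog])
  take Scrollable:  [Scrollable Canvas object] + [TextBox Widget Button Canvas Dialog object] + [Dialog object] + [Scrollable TextBox Dialog]
  take TextBox:  [Canvas object] + [TextBox Widget Button Canvas Dialog object] + [Dialog object] + [TextBox Dialog]
  take Widget:  [Canvas object] + [Widget Button Canvas Dialog object] + [Dialog object] + [Dialog]
  take Button:  [Canvas object] + [Button Canvas Dialog object] + [Dialog object] + [Dialog]
  take Canvas:  [Canvas object] + [Canvas Dialog object] + [Dialog object] + [Dialog]
  take Dialog:  [object] + [Dialog object] + [Dialog object] + [Dialog]
  take object:  [object] + [object] + [object]

Container, Scrollable, TextBox, Widget, Button, Canvas, Dialog, object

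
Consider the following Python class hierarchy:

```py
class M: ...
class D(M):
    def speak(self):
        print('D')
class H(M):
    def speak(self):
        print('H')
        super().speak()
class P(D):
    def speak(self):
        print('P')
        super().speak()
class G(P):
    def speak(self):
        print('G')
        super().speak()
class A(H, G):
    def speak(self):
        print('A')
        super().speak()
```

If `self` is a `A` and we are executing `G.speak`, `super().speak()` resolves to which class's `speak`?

L[A] = A + merge(L[H], L[G], [H G])
  take H:  [H M object] + [G P D M object] + [H G]
  take G:  [M object] + [G P D M object] + [G]
  take P:  [M object] + [P D M object]
  take D:  [M object] + [D M object]
  take M:  [M object] + [M object]
  take object:  [object] + [object]
MRO: A H G P D M object
super() in G.speak on a A instance goes to the class after G in A's MRO: P.

P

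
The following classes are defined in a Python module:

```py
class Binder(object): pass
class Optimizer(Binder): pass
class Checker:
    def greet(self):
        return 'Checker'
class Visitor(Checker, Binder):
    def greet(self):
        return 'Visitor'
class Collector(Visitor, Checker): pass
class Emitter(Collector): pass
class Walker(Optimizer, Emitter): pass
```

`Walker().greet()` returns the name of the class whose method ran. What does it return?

Visitor

L[Walker] = Walker + merge(L[Optimizer], L[Emitter], [Optimizer Emitter])
  take Optimizer:  [Optimizer Binder object] + [Emitter Collector Visitor Checker Binder object] + [Optimizer Emitter]
  take Emitter:  [Binder object] + [Emitter Collector Visitor Checker Binder object] + [Emitter]
  take Collector:  [Binder object] + [Collector Visitor Checker Binder object]
  take Visitor:  [Binder object] + [Visitor Checker Binder object]
  take Checker:  [Binder object] + [Checker Binder object]
  take Binder:  [Binder object] + [Binder object]
  take object:  [object] + [object]
MRO: Walker Optimizer Emitter Collector Visitor Checker Binder object
greet is defined in: Checker, Visitor. First along the MRO is Visitor.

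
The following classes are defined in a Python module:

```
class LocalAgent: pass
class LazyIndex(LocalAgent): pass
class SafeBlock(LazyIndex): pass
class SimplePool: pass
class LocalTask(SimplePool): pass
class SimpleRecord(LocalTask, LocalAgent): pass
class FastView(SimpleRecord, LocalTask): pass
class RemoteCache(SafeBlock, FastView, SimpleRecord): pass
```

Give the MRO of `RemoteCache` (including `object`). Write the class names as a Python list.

[RemoteCache, SafeBlock, LazyIndex, FastView, SimpleRecord, LocalTask, SimplePool, LocalAgent, object]

L[RemoteCache] = RemoteCache + merge(L[SafeBlock], L[FastView], L[SimpleRecord], [SafeBlock FastView SimpleRecord])
  take SafeBlock:  [SafeBlock LazyIndex LocalAgent object] + [FastView SimpleRecord LocalTask SimplePool LocalAgent object] + [SimpleRecord LocalTask SimplePool LocalAgent object] + [SafeBlock FastView SimpleRecord]
  take LazyIndex:  [LazyIndex LocalAgent object] + [FastView SimpleRecord LocalTask SimplePool LocalAgent object] + [SimpleRecord LocalTask SimplePool LocalAgent object] + [FastView SimpleRecord]
  take FastView:  [LocalAgent object] + [FastView SimpleRecord LocalTask SimplePool LocalAgent object] + [SimpleRecord LocalTask SimplePool LocalAgent object] + [FastView SimpleRecord]
  take SimpleRecord:  [LocalAgent object] + [SimpleRecord LocalTask SimplePool LocalAgent object] + [SimpleRecord LocalTask SimplePool LocalAgent object] + [SimpleRecord]
  take LocalTask:  [LocalAgent object] + [LocalTask SimplePool LocalAgent object] + [LocalTask SimplePool LocalAgent object]
  take SimplePool:  [LocalAgent object] + [SimplePool LocalAgent object] + [SimplePool LocalAgent object]
  take LocalAgent:  [LocalAgent object] + [LocalAgent object] + [LocalAgent object]
  take object:  [object] + [object] + [object]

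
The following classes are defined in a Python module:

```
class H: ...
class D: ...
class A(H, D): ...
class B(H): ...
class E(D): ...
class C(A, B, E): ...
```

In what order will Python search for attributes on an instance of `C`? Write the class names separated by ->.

L[C] = C + merge(L[A], L[B], L[E], [A B E])
  take A:  [A H D object] + [B H object] + [E D object] + [A B E]
  take B:  [H D object] + [B H object] + [E D object] + [B E]
  take H:  [H D object] + [H object] + [E D object] + [E]
  take E:  [D object] + [object] + [E D object] + [E]
  take D:  [D object] + [object] + [D object]
  take object:  [object] + [object] + [object]

C -> A -> B -> H -> E -> D -> object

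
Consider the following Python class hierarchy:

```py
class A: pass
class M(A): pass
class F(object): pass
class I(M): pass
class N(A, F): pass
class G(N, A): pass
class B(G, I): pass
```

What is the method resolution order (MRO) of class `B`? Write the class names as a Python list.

[B, G, N, I, M, A, F, object]

L[B] = B + merge(L[G], L[I], [G I])
  take G:  [G N A F object] + [I M A object] + [G I]
  take N:  [N A F object] + [I M A object] + [I]
  take I:  [A F object] + [I M A object] + [I]
  take M:  [A F object] + [M A object]
  take A:  [A F object] + [A object]
  take F:  [F object] + [object]
  take object:  [object] + [object]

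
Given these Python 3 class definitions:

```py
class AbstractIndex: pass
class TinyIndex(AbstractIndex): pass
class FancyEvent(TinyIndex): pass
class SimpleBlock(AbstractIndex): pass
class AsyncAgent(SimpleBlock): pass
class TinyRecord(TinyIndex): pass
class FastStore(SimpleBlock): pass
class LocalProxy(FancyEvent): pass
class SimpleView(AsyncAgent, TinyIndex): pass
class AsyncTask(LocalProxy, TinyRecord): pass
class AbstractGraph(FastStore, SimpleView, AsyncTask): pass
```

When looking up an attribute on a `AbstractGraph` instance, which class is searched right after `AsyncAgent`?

SimpleBlock

L[AbstractGraph] = AbstractGraph + merge(L[FastStore], L[SimpleView], L[AsyncTask], [FastStore SimpleView AsyncTask])
  take FastStore:  [FastStore SimpleBlock AbstractIndex object] + [SimpleView AsyncAgent SimpleBlock TinyIndex AbstractIndex object] + [AsyncTask LocalProxy FancyEvent TinyRecord TinyIndex AbstractIndex object] + [FastStore SimpleView AsyncTask]
  take SimpleView:  [SimpleBlock AbstractIndex object] + [SimpleView AsyncAgent SimpleBlock TinyIndex AbstractIndex object] + [AsyncTask LocalProxy FancyEvent TinyRecord TinyIndex AbstractIndex object] + [SimpleView AsyncTask]
  take AsyncAgent:  [SimpleBlock AbstractIndex object] + [AsyncAgent SimpleBlock TinyIndex AbstractIndex object] + [AsyncTask LocalProxy FancyEvent TinyRecord TinyIndex AbstractIndex object] + [AsyncTask]
  take SimpleBlock:  [SimpleBlock AbstractIndex object] + [SimpleBlock TinyIndex AbstractIndex object] + [AsyncTask LocalProxy FancyEvent TinyRecord TinyIndex AbstractIndex object] + [AsyncTask]
  take AsyncTask:  [AbstractIndex object] + [TinyIndex AbstractIndex object] + [AsyncTask LocalProxy FancyEvent TinyRecord TinyIndex AbstractIndex object] + [AsyncTask]
  take LocalProxy:  [AbstractIndex object] + [TinyIndex AbstractIndex object] + [LocalProxy FancyEvent TinyRecord TinyIndex AbstractIndex object]
  take FancyEvent:  [AbstractIndex object] + [TinyIndex AbstractIndex object] + [FancyEvent TinyRecord TinyIndex AbstractIndex object]
  take TinyRecord:  [AbstractIndex object] + [TinyIndex AbstractIndex object] + [TinyRecord TinyIndex AbstractIndex object]
  take TinyIndex:  [AbstractIndex object] + [TinyIndex AbstractIndex object] + [TinyIndex AbstractIndex object]
  take AbstractIndex:  [AbstractIndex object] + [AbstractIndex object] + [AbstractIndex object]
  take object:  [object] + [object] + [object]
MRO: AbstractGraph FastStore SimpleView AsyncAgent SimpleBlock AsyncTask LocalProxy FancyEvent TinyRecord TinyIndex AbstractIndex object
AsyncAgent is at position 3; next is SimpleBlock.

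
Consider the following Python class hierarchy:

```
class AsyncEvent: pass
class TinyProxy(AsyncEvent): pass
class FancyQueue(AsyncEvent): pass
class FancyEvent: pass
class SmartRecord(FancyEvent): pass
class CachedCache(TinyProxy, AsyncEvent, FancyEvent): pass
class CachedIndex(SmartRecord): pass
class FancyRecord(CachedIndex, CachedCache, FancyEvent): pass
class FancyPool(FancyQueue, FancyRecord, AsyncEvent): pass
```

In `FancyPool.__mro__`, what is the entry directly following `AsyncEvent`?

FancyEvent

L[FancyPool] = FancyPool + merge(L[FancyQueue], L[FancyRecord], L[AsyncEvent], [FancyQueue FancyRecord AsyncEvent])
  take FancyQueue:  [FancyQueue AsyncEvent object] + [FancyRecord CachedIndex SmartRecord CachedCache TinyProxy AsyncEvent FancyEvent object] + [AsyncEvent object] + [FancyQueue FancyRecord AsyncEvent]
  take FancyRecord:  [AsyncEvent object] + [FancyRecord CachedIndex SmartRecord CachedCache TinyProxy AsyncEvent FancyEvent object] + [AsyncEvent object] + [FancyRecord AsyncEvent]
  take CachedIndex:  [AsyncEvent object] + [CachedIndex SmartRecord CachedCache TinyProxy AsyncEvent FancyEvent object] + [AsyncEvent object] + [AsyncEvent]
  take SmartRecord:  [AsyncEvent object] + [SmartRecord CachedCache TinyProxy AsyncEvent FancyEvent object] + [AsyncEvent object] + [AsyncEvent]
  take CachedCache:  [AsyncEvent object] + [CachedCache TinyProxy AsyncEvent FancyEvent object] + [AsyncEvent object] + [AsyncEvent]
  take TinyProxy:  [AsyncEvent object] + [TinyProxy AsyncEvent FancyEvent object] + [AsyncEvent object] + [AsyncEvent]
  take AsyncEvent:  [AsyncEvent object] + [AsyncEvent FancyEvent object] + [AsyncEvent object] + [AsyncEvent]
  take FancyEvent:  [object] + [FancyEvent object] + [object]
  take object:  [object] + [object] + [object]
MRO: FancyPool FancyQueue FancyRecord CachedIndex SmartRecord CachedCache TinyProxy AsyncEvent FancyEvent object
AsyncEvent is at position 7; next is FancyEvent.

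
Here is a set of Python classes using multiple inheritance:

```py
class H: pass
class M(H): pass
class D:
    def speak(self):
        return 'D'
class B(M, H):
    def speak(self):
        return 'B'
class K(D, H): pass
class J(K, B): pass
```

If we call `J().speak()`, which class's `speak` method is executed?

L[J] = J + merge(L[K], L[B], [K B])
  take K:  [K D H object] + [B M H object] + [K B]
  take D:  [D H object] + [B M H object] + [B]
  take B:  [H object] + [B M H object] + [B]
  take M:  [H object] + [M H object]
  take H:  [H object] + [H object]
  take object:  [object] + [object]
MRO: J K D B M H object
speak is defined in: B, D. First along the MRO is D.

D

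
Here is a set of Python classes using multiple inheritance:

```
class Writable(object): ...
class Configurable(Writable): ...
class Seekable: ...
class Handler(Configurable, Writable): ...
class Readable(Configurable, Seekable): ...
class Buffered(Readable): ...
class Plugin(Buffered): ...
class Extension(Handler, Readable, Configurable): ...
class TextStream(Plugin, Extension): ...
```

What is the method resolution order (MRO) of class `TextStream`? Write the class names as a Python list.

L[TextStream] = TextStream + merge(L[Plugin], L[Extension], [Plugin Extension])
  take Plugin:  [Plugin Buffered Readable Configurable Writable Seekable object] + [Extension Handler Readable Configurable Writable Seekable object] + [Plugin Extension]
  take Buffered:  [Buffered Readable Configurable Writable Seekable object] + [Extension Handler Readable Configurable Writable Seekable object] + [Extension]
  take Extension:  [Readable Configurable Writable Seekable object] + [Extension Handler Readable Configurable Writable Seekable object] + [Extension]
  take Handler:  [Readable Configurable Writable Seekable object] + [Handler Readable Configurable Writable Seekable object]
  take Readable:  [Readable Configurable Writable Seekable object] + [Readable Configurable Writable Seekable object]
  take Configurable:  [Configurable Writable Seekable object] + [Configurable Writable Seekable object]
  take Writable:  [Writable Seekable object] + [Writable Seekable object]
  take Seekable:  [Seekable object] + [Seekable object]
  take object:  [object] + [object]

[TextStream, Plugin, Buffered, Extension, Handler, Readable, Configurable, Writable, Seekable, object]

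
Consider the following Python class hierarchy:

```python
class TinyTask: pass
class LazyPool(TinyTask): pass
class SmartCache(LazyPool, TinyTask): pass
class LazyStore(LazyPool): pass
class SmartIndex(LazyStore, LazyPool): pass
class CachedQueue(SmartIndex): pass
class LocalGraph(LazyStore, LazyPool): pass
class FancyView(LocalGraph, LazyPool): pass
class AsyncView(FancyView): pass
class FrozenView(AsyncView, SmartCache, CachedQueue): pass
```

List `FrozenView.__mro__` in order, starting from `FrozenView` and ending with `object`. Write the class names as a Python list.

[FrozenView, AsyncView, FancyView, LocalGraph, SmartCache, CachedQueue, SmartIndex, LazyStore, LazyPool, TinyTask, object]

L[FrozenView] = FrozenView + merge(L[AsyncView], L[SmartCache], L[CachedQueue], [AsyncView SmartCache CachedQueue])
  take AsyncView:  [AsyncView FancyView LocalGraph LazyStore LazyPool TinyTask object] + [SmartCache LazyPool TinyTask object] + [CachedQueue SmartIndex LazyStore LazyPool TinyTask object] + [AsyncView SmartCache CachedQueue]
  take FancyView:  [FancyView LocalGraph LazyStore LazyPool TinyTask object] + [SmartCache LazyPool TinyTask object] + [CachedQueue SmartIndex LazyStore LazyPool TinyTask object] + [SmartCache CachedQueue]
  take LocalGraph:  [LocalGraph LazyStore LazyPool TinyTask object] + [SmartCache LazyPool TinyTask object] + [CachedQueue SmartIndex LazyStore LazyPool TinyTask object] + [SmartCache CachedQueue]
  take SmartCache:  [LazyStore LazyPool TinyTask object] + [SmartCache LazyPool TinyTask object] + [CachedQueue SmartIndex LazyStore LazyPool TinyTask object] + [SmartCache CachedQueue]
  take CachedQueue:  [LazyStore LazyPool TinyTask object] + [LazyPool TinyTask object] + [CachedQueue SmartIndex LazyStore LazyPool TinyTask object] + [CachedQueue]
  take SmartIndex:  [LazyStore LazyPool TinyTask object] + [LazyPool TinyTask object] + [SmartIndex LazyStore LazyPool TinyTask object]
  take LazyStore:  [LazyStore LazyPool TinyTask object] + [LazyPool TinyTask object] + [LazyStore LazyPool TinyTask object]
  take LazyPool:  [LazyPool TinyTask object] + [LazyPool TinyTask object] + [LazyPool TinyTask object]
  take TinyTask:  [TinyTask object] + [TinyTask object] + [TinyTask object]
  take object:  [object] + [object] + [object]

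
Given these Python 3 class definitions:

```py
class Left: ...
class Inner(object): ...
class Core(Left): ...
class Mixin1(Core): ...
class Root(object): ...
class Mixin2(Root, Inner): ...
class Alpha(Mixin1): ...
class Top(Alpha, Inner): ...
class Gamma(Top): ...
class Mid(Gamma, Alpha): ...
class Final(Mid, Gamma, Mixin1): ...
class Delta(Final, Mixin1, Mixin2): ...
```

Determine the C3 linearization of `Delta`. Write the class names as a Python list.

L[Delta] = Delta + merge(L[Final], L[Mixin1], L[Mixin2], [Final Mixin1 Mixin2])
  take Final:  [Final Mid Gamma Top Alpha Mixin1 Core Left Inner object] + [Mixin1 Core Left object] + [Mixin2 Root Inner object] + [Final Mixin1 Mixin2]
  take Mid:  [Mid Gamma Top Alpha Mixin1 Core Left Inner object] + [Mixin1 Core Left object] + [Mixin2 Root Inner object] + [Mixin1 Mixin2]
  take Gamma:  [Gamma Top Alpha Mixin1 Core Left Inner object] + [Mixin1 Core Left object] + [Mixin2 Root Inner object] + [Mixin1 Mixin2]
  take Top:  [Top Alpha Mixin1 Core Left Inner object] + [Mixin1 Core Left object] + [Mixin2 Root Inner object] + [Mixin1 Mixin2]
  take Alpha:  [Alpha Mixin1 Core Left Inner object] + [Mixin1 Core Left object] + [Mixin2 Root Inner object] + [Mixin1 Mixin2]
  take Mixin1:  [Mixin1 Core Left Inner object] + [Mixin1 Core Left object] + [Mixin2 Root Inner object] + [Mixin1 Mixin2]
  take Core:  [Core Left Inner object] + [Core Left object] + [Mixin2 Root Inner object] + [Mixin2]
  take Left:  [Left Inner object] + [Left object] + [Mixin2 Root Inner object] + [Mixin2]
  take Mixin2:  [Inner object] + [object] + [Mixin2 Root Inner object] + [Mixin2]
  take Root:  [Inner object] + [object] + [Root Inner object]
  take Inner:  [Inner object] + [object] + [Inner object]
  take object:  [object] + [object] + [object]

[Delta, Final, Mid, Gamma, Top, Alpha, Mixin1, Core, Left, Mixin2, Root, Inner, object]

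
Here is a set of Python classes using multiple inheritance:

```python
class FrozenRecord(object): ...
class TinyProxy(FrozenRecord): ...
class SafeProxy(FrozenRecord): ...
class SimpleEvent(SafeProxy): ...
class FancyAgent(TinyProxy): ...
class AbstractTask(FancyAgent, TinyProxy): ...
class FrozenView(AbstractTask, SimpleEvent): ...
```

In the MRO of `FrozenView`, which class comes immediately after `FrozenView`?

L[FrozenView] = FrozenView + merge(L[AbstractTask], L[SimpleEvent], [AbstractTask SimpleEvent])
  take AbstractTask:  [AbstractTask FancyAgent TinyProxy FrozenRecord object] + [SimpleEvent SafeProxy FrozenRecord object] + [AbstractTask SimpleEvent]
  take FancyAgent:  [FancyAgent TinyProxy FrozenRecord object] + [SimpleEvent SafeProxy FrozenRecord object] + [SimpleEvent]
  take TinyProxy:  [TinyProxy FrozenRecord object] + [SimpleEvent SafeProxy FrozenRecord object] + [SimpleEvent]
  take SimpleEvent:  [FrozenRecord object] + [SimpleEvent SafeProxy FrozenRecord object] + [SimpleEvent]
  take SafeProxy:  [FrozenRecord object] + [SafeProxy FrozenRecord object]
  take FrozenRecord:  [FrozenRecord object] + [FrozenRecord object]
  take object:  [object] + [object]
MRO: FrozenView AbstractTask FancyAgent TinyProxy SimpleEvent SafeProxy FrozenRecord object
FrozenView is at position 0; next is AbstractTask.

AbstractTask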